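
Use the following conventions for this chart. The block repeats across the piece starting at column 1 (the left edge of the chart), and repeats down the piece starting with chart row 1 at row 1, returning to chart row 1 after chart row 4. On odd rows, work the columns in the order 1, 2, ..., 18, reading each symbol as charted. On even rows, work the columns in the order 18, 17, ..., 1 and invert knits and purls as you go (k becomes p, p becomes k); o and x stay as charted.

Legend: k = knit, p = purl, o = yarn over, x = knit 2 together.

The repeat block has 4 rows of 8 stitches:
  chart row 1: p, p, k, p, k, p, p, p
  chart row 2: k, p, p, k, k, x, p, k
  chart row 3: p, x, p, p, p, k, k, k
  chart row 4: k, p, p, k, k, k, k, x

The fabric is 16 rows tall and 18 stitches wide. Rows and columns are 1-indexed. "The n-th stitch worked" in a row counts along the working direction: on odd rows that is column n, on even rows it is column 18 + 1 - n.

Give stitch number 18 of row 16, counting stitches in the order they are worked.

Result:
p

Derivation:
Row 16 uses chart row ((16-1) mod 4)+1 = 4. Row 16 is even, so WS.
Chart row 4 tiled across columns 1-18: k p p k k k k x k p p k k k k x k p
WS: work from column 18 back to column 1 (reverse the tiled row), swapping k<->p (o and x unchanged).
Row 16 as worked: k p x p p p p k k p x p p p p k k p
Stitch 18 in working order -> p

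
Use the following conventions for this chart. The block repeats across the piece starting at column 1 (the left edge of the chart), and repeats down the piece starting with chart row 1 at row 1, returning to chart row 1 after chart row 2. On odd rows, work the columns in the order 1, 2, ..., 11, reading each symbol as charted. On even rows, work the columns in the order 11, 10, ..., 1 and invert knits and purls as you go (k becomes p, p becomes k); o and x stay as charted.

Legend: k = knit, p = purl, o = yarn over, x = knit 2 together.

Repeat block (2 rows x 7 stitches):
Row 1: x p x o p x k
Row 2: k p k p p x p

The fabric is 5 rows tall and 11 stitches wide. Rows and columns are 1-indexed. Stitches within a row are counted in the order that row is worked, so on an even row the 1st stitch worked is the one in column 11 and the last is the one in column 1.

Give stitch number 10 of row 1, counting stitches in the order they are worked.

== STITCH ==
x

Derivation:
Row 1: (1-1) mod 2 = 0, so use chart row 1. Odd row -> RS.
Chart row 1 tiled across columns 1-11: x p x o p x k x p x o
Right side: take the tiled row as-is (worked left to right from column 1).
Stitch 10 in working order -> x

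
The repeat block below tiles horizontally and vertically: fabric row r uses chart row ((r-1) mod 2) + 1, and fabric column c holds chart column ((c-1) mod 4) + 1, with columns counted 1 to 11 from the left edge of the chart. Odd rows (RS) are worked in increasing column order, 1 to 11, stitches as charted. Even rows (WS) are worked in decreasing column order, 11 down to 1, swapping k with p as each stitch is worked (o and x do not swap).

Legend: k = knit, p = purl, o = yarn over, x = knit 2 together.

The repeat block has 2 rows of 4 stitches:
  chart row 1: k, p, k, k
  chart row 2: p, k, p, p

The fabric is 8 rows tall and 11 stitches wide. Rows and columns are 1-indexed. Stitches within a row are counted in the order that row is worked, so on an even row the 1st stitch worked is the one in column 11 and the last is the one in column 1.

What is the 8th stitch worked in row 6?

== STITCH ==
k

Derivation:
For row 6: chart row = ((6-1) mod 2) + 1 = 2; this is a WS (even) row.
Chart row 2 tiled across columns 1-11: p k p p p k p p p k p
WS: work from column 11 back to column 1 (reverse the tiled row), swapping k<->p (o and x unchanged).
Row 6 as worked: k p k k k p k k k p k
Counting 8 along the worked row gives k.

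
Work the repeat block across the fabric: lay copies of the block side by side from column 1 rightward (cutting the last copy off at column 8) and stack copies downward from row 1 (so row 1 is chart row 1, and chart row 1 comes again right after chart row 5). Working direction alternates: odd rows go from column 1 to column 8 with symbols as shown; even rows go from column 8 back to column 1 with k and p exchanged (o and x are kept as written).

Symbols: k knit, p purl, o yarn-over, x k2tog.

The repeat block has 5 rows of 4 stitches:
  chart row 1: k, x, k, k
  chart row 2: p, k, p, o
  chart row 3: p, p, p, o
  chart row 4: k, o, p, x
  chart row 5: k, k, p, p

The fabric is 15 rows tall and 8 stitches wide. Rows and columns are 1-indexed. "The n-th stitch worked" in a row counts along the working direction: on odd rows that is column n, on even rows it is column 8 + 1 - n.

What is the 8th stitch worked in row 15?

Stitch:
p

Derivation:
For row 15: chart row = ((15-1) mod 5) + 1 = 5; this is a RS (odd) row.
Chart row 5 tiled across columns 1-8: k k p p k k p p
Right side: take the tiled row as-is (worked left to right from column 1).
Counting 8 along the worked row gives p.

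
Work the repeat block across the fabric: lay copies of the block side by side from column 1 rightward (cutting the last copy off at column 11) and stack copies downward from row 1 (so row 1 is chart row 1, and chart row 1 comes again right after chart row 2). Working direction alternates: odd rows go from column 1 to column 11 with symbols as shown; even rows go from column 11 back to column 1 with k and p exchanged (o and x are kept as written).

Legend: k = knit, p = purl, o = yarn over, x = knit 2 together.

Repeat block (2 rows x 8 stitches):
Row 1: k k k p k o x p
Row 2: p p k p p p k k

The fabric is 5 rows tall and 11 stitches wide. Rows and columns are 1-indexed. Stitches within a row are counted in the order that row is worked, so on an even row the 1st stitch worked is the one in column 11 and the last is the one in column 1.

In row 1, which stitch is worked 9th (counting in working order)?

Stitch:
k

Derivation:
Row 1 uses chart row ((1-1) mod 2)+1 = 1. Row 1 is odd, so RS.
Chart row 1 tiled across columns 1-11: k k k p k o x p k k k
RS: work column 1 to column 11, symbols as charted — the tiled row is the row as worked.
The 9th stitch worked is k.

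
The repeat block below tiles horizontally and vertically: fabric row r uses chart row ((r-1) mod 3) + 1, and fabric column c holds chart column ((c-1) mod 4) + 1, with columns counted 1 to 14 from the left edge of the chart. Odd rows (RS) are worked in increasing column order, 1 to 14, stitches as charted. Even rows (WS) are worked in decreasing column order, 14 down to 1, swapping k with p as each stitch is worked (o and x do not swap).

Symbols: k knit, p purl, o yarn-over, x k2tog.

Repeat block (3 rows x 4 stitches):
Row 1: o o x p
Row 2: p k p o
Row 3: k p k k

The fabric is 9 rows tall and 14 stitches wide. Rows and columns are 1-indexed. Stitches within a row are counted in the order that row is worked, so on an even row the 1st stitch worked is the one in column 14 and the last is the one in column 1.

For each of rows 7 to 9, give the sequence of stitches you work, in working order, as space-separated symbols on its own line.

Row 7: chart row 1, RS - tile across columns 1-14 and work as-is.
Row 8: chart row 2, WS - tiled (columns 1-14): p k p o p k p o p k p o p k; work from column 14 back to 1 with k<->p swapped.
Row 9: chart row 3, RS - tile across columns 1-14 and work as-is.

== ROWS AS WORKED ==
o o x p o o x p o o x p o o
p k o k p k o k p k o k p k
k p k k k p k k k p k k k p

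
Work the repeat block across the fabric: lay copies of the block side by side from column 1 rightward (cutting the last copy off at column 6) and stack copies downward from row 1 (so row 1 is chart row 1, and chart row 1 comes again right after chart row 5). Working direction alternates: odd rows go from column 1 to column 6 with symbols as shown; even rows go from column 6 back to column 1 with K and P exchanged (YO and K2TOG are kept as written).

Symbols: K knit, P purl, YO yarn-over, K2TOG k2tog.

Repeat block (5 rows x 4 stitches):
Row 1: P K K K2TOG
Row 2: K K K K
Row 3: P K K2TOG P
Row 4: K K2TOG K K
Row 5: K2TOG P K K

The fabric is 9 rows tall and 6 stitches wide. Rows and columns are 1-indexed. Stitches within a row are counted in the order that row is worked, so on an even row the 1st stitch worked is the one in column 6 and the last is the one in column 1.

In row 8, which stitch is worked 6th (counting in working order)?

For row 8: chart row = ((8-1) mod 5) + 1 = 3; this is a WS (even) row.
Chart row 3 tiled across columns 1-6: P K K2TOG P P K
WS row: flip the tiled sequence (start at column 6) and apply K<->P; YO and K2TOG stay.
Row 8 as worked: P K K K2TOG P K
Counting 6 along the worked row gives K.

== STITCH ==
K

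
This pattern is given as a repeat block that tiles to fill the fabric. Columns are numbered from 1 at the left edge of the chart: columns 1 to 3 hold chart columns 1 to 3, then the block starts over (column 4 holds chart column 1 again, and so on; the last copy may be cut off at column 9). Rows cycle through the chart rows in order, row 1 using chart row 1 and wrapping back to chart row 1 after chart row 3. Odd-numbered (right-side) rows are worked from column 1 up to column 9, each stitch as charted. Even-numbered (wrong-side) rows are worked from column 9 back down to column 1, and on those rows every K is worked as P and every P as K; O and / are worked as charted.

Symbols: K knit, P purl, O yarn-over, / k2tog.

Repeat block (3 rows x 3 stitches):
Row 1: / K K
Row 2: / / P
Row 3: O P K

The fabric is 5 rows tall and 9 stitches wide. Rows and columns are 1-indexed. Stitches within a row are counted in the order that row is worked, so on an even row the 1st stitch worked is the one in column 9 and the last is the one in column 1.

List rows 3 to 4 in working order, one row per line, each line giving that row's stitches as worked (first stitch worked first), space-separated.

Row 3: chart row 3, RS - tile across columns 1-9 and work as-is.
Row 4: chart row 1, WS - tiled (columns 1-9): / K K / K K / K K; work from column 9 back to 1 with K<->P swapped.

Rows as worked:
O P K O P K O P K
P P / P P / P P /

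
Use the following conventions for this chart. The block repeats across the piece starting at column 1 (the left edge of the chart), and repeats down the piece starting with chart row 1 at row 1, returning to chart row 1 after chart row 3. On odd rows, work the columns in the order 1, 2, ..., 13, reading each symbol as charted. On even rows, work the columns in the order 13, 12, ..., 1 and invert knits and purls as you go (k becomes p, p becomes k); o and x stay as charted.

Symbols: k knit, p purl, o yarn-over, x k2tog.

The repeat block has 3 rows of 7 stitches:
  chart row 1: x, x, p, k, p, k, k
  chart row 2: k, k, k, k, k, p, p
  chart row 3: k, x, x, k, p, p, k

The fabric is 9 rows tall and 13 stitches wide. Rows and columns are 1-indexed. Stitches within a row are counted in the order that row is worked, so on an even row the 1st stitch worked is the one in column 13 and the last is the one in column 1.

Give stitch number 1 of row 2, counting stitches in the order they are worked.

Stitch:
k

Derivation:
For row 2: chart row = ((2-1) mod 3) + 1 = 2; this is a WS (even) row.
Chart row 2 tiled across columns 1-13: k k k k k p p k k k k k p
WS row: flip the tiled sequence (start at column 13) and apply k<->p; o and x stay.
Row 2 as worked: k p p p p p k k p p p p p
Counting 1 along the worked row gives k.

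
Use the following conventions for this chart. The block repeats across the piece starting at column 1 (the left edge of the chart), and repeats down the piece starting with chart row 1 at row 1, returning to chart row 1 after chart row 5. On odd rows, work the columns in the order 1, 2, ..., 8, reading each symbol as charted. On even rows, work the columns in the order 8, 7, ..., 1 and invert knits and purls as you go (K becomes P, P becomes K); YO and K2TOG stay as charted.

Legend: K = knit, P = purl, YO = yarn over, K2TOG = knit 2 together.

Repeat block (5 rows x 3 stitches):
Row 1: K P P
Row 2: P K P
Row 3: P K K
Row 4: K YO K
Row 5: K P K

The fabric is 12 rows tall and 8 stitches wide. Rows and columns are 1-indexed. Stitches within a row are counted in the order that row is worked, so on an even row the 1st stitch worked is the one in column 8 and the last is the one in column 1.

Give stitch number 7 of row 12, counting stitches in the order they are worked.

Stitch:
P

Derivation:
Row 12: (12-1) mod 5 = 1, so use chart row 2. Even row -> WS.
Chart row 2 tiled across columns 1-8: P K P P K P P K
WS row: flip the tiled sequence (start at column 8) and apply K<->P; YO and K2TOG stay.
Row 12 as worked: P K K P K K P K
Stitch 7 in working order -> P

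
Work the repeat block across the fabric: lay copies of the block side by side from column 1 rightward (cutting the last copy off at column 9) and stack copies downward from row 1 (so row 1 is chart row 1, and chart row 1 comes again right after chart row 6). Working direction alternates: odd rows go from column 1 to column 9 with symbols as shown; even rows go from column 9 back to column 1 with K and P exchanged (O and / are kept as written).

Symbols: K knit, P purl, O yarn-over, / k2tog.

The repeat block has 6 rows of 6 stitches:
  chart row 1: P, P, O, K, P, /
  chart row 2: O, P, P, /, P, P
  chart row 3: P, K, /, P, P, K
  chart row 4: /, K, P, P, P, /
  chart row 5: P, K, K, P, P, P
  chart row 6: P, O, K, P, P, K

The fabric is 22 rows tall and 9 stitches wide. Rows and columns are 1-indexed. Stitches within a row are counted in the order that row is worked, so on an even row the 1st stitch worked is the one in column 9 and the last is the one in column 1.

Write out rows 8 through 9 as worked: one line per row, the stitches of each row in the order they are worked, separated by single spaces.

Rows as worked:
K K O K K / K K O
P K / P P K P K /

Derivation:
Row 8: chart row 2, WS - tiled (columns 1-9): O P P / P P O P P; work from column 9 back to 1 with K<->P swapped.
Row 9: chart row 3, RS - tile across columns 1-9 and work as-is.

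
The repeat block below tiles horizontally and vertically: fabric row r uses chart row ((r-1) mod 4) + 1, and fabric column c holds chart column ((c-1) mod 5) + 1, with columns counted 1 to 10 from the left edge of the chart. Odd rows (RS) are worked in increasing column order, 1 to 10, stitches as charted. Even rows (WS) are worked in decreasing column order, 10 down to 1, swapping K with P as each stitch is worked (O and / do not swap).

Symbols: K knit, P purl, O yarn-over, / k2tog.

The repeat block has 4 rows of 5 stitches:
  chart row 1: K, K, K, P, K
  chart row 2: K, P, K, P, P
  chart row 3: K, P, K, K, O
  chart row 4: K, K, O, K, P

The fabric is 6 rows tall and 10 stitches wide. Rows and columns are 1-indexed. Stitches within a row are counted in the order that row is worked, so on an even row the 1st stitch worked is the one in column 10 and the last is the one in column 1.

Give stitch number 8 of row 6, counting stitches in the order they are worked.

Row 6: (6-1) mod 4 = 1, so use chart row 2. Even row -> WS.
Chart row 2 tiled across columns 1-10: K P K P P K P K P P
WS row: flip the tiled sequence (start at column 10) and apply K<->P; O and / stay.
Row 6 as worked: K K P K P K K P K P
Counting 8 along the worked row gives P.

== STITCH ==
P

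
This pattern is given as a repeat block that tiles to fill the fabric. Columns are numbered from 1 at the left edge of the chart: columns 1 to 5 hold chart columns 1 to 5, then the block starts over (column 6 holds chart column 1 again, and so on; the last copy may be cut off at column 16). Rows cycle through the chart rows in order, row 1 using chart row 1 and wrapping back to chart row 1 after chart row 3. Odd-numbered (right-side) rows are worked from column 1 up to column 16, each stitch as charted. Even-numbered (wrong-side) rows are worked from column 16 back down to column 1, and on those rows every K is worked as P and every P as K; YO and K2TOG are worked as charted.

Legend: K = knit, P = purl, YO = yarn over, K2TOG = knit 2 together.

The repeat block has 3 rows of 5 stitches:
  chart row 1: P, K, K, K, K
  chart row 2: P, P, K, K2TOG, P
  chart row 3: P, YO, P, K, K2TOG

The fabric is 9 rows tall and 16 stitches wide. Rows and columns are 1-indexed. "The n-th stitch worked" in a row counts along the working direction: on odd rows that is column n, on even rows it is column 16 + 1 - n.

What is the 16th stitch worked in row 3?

Row 3: (3-1) mod 3 = 2, so use chart row 3. Odd row -> RS.
Chart row 3 tiled across columns 1-16: P YO P K K2TOG P YO P K K2TOG P YO P K K2TOG P
RS row: no reversal, no swap; stitch n worked = column n.
The 16th stitch worked is P.

Stitch:
P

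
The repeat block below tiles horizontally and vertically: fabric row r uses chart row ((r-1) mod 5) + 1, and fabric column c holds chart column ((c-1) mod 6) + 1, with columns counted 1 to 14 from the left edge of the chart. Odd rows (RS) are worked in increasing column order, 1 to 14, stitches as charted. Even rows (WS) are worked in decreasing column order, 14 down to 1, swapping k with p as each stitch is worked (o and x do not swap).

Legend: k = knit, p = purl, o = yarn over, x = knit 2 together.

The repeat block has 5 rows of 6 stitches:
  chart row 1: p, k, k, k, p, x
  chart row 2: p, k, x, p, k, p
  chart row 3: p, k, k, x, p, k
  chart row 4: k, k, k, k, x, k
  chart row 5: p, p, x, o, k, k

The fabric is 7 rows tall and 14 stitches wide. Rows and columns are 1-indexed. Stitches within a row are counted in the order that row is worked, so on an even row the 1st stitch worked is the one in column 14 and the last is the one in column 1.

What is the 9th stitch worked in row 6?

Result:
x

Derivation:
Row 6 uses chart row ((6-1) mod 5)+1 = 1. Row 6 is even, so WS.
Chart row 1 tiled across columns 1-14: p k k k p x p k k k p x p k
WS row: flip the tiled sequence (start at column 14) and apply k<->p; o and x stay.
Row 6 as worked: p k x k p p p k x k p p p k
Stitch 9 in working order -> x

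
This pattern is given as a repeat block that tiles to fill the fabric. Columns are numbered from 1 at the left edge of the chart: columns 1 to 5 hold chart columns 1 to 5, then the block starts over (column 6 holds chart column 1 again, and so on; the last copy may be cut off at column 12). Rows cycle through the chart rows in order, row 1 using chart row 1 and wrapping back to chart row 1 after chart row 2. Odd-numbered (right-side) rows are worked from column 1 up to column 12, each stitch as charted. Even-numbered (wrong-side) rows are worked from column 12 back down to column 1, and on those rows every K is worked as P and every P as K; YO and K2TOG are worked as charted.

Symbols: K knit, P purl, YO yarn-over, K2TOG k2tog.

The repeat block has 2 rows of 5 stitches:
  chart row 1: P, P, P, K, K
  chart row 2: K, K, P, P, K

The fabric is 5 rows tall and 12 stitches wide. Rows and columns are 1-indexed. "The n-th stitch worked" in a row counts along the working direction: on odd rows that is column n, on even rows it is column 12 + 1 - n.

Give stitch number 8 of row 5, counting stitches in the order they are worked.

Row 5: (5-1) mod 2 = 0, so use chart row 1. Odd row -> RS.
Chart row 1 tiled across columns 1-12: P P P K K P P P K K P P
RS: work column 1 to column 12, symbols as charted — the tiled row is the row as worked.
The 8th stitch worked is P.

Stitch:
P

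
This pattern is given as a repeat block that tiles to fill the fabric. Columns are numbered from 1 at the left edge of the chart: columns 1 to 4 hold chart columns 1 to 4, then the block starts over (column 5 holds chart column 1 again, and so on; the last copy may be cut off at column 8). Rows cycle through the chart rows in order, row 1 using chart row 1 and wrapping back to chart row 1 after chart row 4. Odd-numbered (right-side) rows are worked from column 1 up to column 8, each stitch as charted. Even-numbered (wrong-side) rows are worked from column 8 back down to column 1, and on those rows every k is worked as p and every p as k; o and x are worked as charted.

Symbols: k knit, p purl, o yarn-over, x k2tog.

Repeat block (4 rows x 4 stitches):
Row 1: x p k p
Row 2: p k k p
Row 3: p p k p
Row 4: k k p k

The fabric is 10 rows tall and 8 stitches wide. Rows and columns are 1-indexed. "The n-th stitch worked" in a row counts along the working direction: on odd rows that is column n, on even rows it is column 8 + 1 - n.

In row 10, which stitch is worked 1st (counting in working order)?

Row 10 uses chart row ((10-1) mod 4)+1 = 2. Row 10 is even, so WS.
Chart row 2 tiled across columns 1-8: p k k p p k k p
WS row: flip the tiled sequence (start at column 8) and apply k<->p; o and x stay.
Row 10 as worked: k p p k k p p k
The 1st stitch worked is k.

Result:
k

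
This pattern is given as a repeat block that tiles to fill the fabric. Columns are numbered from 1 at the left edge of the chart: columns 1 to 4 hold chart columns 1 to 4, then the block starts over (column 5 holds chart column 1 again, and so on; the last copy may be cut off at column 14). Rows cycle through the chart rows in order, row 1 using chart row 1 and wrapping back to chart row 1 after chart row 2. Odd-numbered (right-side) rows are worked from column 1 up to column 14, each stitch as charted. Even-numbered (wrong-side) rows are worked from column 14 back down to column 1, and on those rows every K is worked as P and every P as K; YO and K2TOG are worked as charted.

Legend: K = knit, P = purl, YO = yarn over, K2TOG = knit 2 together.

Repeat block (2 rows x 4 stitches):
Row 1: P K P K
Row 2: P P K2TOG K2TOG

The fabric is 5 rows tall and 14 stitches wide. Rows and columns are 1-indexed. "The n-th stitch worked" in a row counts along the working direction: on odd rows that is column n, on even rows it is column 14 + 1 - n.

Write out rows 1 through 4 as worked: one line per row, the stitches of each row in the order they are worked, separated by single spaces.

Row 1: chart row 1, RS - tile across columns 1-14 and work as-is.
Row 2: chart row 2, WS - tiled (columns 1-14): P P K2TOG K2TOG P P K2TOG K2TOG P P K2TOG K2TOG P P; work from column 14 back to 1 with K<->P swapped.
Row 3: chart row 1, RS - tile across columns 1-14 and work as-is.
Row 4: chart row 2, WS - tiled (columns 1-14): P P K2TOG K2TOG P P K2TOG K2TOG P P K2TOG K2TOG P P; work from column 14 back to 1 with K<->P swapped.

Result:
P K P K P K P K P K P K P K
K K K2TOG K2TOG K K K2TOG K2TOG K K K2TOG K2TOG K K
P K P K P K P K P K P K P K
K K K2TOG K2TOG K K K2TOG K2TOG K K K2TOG K2TOG K K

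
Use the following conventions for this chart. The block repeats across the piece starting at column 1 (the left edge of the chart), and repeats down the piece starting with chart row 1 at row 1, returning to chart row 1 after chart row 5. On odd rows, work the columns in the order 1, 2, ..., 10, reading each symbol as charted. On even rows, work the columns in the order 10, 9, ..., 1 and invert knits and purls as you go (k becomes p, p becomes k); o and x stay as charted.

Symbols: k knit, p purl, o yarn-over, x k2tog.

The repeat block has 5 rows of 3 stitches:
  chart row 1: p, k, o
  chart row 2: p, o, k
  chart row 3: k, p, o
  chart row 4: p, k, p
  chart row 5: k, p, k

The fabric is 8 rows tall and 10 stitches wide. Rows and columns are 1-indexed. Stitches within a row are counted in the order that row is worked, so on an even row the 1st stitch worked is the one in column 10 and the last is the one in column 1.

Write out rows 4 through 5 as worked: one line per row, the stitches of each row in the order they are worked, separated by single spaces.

Rows as worked:
k k p k k p k k p k
k p k k p k k p k k

Derivation:
Row 4: chart row 4, WS - tiled (columns 1-10): p k p p k p p k p p; work from column 10 back to 1 with k<->p swapped.
Row 5: chart row 5, RS - tile across columns 1-10 and work as-is.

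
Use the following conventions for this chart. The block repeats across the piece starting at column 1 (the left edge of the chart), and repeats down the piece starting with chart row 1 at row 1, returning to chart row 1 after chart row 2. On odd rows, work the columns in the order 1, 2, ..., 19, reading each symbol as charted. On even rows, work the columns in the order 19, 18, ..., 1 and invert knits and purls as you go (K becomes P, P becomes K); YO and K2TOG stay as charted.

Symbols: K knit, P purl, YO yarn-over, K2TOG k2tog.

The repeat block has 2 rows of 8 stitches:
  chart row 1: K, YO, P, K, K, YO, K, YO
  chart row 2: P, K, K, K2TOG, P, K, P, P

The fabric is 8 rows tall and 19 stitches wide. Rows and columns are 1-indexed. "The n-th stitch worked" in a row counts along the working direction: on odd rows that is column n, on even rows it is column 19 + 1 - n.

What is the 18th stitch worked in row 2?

For row 2: chart row = ((2-1) mod 2) + 1 = 2; this is a WS (even) row.
Chart row 2 tiled across columns 1-19: P K K K2TOG P K P P P K K K2TOG P K P P P K K
Wrong side: read the tiled row from column 19 down to 1 and exchange K with P (leave YO, K2TOG).
Row 2 as worked: P P K K K P K K2TOG P P K K K P K K2TOG P P K
Stitch 18 in working order -> P

Stitch:
P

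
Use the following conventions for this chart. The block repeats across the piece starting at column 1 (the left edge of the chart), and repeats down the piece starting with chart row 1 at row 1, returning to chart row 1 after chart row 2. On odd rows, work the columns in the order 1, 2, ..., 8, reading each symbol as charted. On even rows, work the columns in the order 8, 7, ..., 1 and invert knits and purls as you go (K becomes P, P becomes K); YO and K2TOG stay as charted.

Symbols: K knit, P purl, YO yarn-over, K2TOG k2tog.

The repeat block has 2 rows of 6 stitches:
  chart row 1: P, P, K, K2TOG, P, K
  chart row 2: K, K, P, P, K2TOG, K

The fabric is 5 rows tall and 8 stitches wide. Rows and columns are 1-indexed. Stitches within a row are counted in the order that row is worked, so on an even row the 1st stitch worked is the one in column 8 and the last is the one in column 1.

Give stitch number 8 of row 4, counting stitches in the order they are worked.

Stitch:
P

Derivation:
Row 4 uses chart row ((4-1) mod 2)+1 = 2. Row 4 is even, so WS.
Chart row 2 tiled across columns 1-8: K K P P K2TOG K K K
WS row: flip the tiled sequence (start at column 8) and apply K<->P; YO and K2TOG stay.
Row 4 as worked: P P P K2TOG K K P P
The 8th stitch worked is P.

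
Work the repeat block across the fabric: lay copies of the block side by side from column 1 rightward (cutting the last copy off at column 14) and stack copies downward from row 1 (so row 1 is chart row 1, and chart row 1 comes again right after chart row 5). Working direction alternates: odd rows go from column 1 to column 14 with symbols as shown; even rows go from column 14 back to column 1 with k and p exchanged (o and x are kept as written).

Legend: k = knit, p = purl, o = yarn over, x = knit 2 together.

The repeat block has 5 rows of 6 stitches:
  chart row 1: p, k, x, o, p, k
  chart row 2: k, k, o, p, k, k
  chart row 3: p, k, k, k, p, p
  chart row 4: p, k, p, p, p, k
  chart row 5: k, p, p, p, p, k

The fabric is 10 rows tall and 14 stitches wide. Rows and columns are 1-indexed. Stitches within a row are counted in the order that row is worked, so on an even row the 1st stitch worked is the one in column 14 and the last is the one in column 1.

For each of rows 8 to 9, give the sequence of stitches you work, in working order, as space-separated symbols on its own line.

Row 8: chart row 3, WS - tiled (columns 1-14): p k k k p p p k k k p p p k; work from column 14 back to 1 with k<->p swapped.
Row 9: chart row 4, RS - tile across columns 1-14 and work as-is.

Result:
p k k k p p p k k k p p p k
p k p p p k p k p p p k p k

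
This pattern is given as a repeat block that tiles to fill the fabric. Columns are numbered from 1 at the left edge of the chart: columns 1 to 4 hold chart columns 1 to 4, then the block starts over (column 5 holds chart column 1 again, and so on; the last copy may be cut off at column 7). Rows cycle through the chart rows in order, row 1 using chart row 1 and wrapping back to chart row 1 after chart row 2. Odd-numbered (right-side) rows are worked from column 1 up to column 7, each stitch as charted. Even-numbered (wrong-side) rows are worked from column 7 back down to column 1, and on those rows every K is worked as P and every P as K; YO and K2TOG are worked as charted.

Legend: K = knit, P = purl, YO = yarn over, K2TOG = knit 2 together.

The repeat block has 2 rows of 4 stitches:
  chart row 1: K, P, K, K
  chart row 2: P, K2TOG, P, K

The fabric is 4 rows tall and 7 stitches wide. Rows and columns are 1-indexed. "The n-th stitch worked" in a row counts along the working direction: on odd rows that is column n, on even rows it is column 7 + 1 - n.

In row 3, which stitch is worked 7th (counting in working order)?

Stitch:
K

Derivation:
Row 3: (3-1) mod 2 = 0, so use chart row 1. Odd row -> RS.
Chart row 1 tiled across columns 1-7: K P K K K P K
RS: work column 1 to column 7, symbols as charted — the tiled row is the row as worked.
Counting 7 along the worked row gives K.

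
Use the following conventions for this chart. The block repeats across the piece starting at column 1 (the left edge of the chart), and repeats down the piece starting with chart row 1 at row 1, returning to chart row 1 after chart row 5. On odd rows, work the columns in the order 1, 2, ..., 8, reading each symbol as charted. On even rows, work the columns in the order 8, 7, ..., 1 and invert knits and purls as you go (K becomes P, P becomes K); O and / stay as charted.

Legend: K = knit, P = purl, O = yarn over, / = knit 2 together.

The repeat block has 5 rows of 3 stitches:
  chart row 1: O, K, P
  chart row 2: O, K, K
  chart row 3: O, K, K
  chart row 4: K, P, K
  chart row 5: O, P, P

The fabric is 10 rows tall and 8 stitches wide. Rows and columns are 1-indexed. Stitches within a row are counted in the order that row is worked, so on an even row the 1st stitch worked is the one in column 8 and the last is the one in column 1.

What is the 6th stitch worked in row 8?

For row 8: chart row = ((8-1) mod 5) + 1 = 3; this is a WS (even) row.
Chart row 3 tiled across columns 1-8: O K K O K K O K
WS row: flip the tiled sequence (start at column 8) and apply K<->P; O and / stay.
Row 8 as worked: P O P P O P P O
Counting 6 along the worked row gives P.

Result:
P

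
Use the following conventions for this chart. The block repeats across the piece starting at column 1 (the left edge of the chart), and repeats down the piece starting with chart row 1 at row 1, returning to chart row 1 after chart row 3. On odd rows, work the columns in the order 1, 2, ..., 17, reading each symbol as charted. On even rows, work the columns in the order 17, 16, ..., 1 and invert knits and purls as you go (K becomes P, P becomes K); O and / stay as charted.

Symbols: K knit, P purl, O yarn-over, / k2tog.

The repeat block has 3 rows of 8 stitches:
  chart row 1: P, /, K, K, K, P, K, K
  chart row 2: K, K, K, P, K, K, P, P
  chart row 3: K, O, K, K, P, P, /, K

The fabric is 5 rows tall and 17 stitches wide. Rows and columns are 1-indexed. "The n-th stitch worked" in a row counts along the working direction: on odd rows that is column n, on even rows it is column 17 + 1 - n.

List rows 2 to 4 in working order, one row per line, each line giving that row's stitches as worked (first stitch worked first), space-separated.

== ROWS AS WORKED ==
P K K P P K P P P K K P P K P P P
K O K K P P / K K O K K P P / K K
K P P K P P P / K P P K P P P / K

Derivation:
Row 2: chart row 2, WS - tiled (columns 1-17): K K K P K K P P K K K P K K P P K; work from column 17 back to 1 with K<->P swapped.
Row 3: chart row 3, RS - tile across columns 1-17 and work as-is.
Row 4: chart row 1, WS - tiled (columns 1-17): P / K K K P K K P / K K K P K K P; work from column 17 back to 1 with K<->P swapped.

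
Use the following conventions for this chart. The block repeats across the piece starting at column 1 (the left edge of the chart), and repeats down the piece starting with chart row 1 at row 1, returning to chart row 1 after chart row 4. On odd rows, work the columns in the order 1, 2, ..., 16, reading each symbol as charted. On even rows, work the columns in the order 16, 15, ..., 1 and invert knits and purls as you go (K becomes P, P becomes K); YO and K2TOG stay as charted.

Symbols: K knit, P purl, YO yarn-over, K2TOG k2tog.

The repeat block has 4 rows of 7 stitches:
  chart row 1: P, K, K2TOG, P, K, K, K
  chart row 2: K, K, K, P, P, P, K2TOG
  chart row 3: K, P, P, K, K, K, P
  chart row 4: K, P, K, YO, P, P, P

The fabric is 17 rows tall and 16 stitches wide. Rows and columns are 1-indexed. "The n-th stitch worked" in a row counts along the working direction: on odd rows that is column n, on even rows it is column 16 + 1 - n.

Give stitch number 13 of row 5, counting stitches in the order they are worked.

For row 5: chart row = ((5-1) mod 4) + 1 = 1; this is a RS (odd) row.
Chart row 1 tiled across columns 1-16: P K K2TOG P K K K P K K2TOG P K K K P K
RS row: no reversal, no swap; stitch n worked = column n.
Counting 13 along the worked row gives K.

Result:
K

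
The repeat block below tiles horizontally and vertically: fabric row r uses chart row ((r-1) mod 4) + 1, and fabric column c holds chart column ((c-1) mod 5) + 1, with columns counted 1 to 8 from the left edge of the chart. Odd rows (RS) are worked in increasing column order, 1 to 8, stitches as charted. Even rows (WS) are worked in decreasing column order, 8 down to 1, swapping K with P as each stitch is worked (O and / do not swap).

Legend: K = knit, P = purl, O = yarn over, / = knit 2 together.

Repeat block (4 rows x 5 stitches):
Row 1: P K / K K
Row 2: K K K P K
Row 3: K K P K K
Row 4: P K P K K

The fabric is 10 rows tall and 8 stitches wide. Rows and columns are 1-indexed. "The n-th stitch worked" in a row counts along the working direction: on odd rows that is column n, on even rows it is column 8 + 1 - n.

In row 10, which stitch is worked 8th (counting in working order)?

Row 10 uses chart row ((10-1) mod 4)+1 = 2. Row 10 is even, so WS.
Chart row 2 tiled across columns 1-8: K K K P K K K K
WS: work from column 8 back to column 1 (reverse the tiled row), swapping K<->P (O and / unchanged).
Row 10 as worked: P P P P K P P P
Stitch 8 in working order -> P

Stitch:
P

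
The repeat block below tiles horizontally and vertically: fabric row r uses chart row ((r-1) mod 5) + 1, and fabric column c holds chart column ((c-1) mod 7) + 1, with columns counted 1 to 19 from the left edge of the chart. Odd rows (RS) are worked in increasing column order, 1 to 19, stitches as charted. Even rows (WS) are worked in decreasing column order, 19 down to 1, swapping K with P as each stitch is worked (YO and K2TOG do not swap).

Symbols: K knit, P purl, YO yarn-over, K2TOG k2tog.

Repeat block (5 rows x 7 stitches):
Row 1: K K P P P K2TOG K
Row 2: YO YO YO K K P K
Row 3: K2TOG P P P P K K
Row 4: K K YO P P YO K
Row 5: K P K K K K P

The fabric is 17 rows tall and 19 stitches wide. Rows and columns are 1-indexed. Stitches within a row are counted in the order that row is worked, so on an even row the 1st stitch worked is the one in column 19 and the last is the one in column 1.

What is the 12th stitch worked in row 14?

Result:
P

Derivation:
Row 14 uses chart row ((14-1) mod 5)+1 = 4. Row 14 is even, so WS.
Chart row 4 tiled across columns 1-19: K K YO P P YO K K K YO P P YO K K K YO P P
WS: work from column 19 back to column 1 (reverse the tiled row), swapping K<->P (YO and K2TOG unchanged).
Row 14 as worked: K K YO P P P YO K K YO P P P YO K K YO P P
The 12th stitch worked is P.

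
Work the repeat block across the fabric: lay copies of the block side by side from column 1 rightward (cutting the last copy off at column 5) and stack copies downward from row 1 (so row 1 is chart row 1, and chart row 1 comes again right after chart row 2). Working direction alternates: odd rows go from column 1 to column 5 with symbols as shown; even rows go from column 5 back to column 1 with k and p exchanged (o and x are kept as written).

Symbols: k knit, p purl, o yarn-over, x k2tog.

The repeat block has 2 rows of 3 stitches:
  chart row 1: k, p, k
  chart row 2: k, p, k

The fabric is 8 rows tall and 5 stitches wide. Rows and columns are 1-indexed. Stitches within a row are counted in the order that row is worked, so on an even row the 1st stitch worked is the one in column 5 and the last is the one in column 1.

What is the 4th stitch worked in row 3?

Row 3: (3-1) mod 2 = 0, so use chart row 1. Odd row -> RS.
Chart row 1 tiled across columns 1-5: k p k k p
RS: work column 1 to column 5, symbols as charted — the tiled row is the row as worked.
Stitch 4 in working order -> k

Result:
k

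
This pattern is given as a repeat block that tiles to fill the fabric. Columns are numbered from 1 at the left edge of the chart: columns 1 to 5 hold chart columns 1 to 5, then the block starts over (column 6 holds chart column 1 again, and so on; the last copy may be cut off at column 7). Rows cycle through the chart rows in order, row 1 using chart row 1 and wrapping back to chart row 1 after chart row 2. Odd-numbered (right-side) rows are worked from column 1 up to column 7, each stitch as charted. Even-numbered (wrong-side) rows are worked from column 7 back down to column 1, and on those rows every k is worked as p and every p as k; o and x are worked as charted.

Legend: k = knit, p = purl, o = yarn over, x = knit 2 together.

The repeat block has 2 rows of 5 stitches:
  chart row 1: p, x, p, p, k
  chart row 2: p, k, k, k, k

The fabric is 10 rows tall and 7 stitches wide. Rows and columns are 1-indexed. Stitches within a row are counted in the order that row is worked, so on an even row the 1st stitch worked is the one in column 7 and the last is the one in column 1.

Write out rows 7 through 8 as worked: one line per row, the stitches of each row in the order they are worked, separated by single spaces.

Row 7: chart row 1, RS - tile across columns 1-7 and work as-is.
Row 8: chart row 2, WS - tiled (columns 1-7): p k k k k p k; work from column 7 back to 1 with k<->p swapped.

== ROWS AS WORKED ==
p x p p k p x
p k p p p p k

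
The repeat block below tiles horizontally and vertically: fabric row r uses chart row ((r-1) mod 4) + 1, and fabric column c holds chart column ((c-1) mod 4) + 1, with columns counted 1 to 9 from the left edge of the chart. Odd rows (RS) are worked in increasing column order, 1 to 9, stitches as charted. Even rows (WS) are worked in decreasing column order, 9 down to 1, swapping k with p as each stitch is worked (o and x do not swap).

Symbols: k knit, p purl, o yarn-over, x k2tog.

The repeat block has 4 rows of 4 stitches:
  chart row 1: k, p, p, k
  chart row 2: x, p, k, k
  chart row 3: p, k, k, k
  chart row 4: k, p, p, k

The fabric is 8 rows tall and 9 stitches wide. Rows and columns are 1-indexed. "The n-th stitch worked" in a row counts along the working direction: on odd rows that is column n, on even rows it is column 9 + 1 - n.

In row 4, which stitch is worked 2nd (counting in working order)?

== STITCH ==
p

Derivation:
Row 4 uses chart row ((4-1) mod 4)+1 = 4. Row 4 is even, so WS.
Chart row 4 tiled across columns 1-9: k p p k k p p k k
Wrong side: read the tiled row from column 9 down to 1 and exchange k with p (leave o, x).
Row 4 as worked: p p k k p p k k p
The 2nd stitch worked is p.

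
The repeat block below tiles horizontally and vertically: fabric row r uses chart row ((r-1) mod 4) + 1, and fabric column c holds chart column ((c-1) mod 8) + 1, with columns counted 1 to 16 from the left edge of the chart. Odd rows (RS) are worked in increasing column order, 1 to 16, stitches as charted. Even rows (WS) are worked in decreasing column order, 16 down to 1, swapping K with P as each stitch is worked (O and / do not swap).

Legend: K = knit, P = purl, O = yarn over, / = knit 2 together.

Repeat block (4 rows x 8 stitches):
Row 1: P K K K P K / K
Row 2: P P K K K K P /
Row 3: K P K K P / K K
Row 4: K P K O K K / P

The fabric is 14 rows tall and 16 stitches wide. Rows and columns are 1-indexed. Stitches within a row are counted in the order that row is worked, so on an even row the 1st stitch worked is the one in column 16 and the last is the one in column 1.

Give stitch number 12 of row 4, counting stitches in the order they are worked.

Stitch:
P

Derivation:
Row 4: (4-1) mod 4 = 3, so use chart row 4. Even row -> WS.
Chart row 4 tiled across columns 1-16: K P K O K K / P K P K O K K / P
WS: work from column 16 back to column 1 (reverse the tiled row), swapping K<->P (O and / unchanged).
Row 4 as worked: K / P P O P K P K / P P O P K P
Stitch 12 in working order -> P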